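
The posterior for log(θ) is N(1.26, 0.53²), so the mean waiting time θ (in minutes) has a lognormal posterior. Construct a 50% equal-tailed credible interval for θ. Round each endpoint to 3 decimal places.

On the log scale the 50% interval is 1.26 ± 0.674 × 0.53 = [0.9025, 1.6175].
Exponentiate: [e^0.9025, e^1.6175] = [2.466, 5.040].

[2.466, 5.040]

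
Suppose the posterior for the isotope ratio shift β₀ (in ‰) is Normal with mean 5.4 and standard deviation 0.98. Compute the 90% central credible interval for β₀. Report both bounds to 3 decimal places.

The posterior is symmetric, so the 90% equal-tailed interval is β₀ = 5.4 ± z·0.98 with z = 1.645.
Half-width: 1.645 × 0.98 = 1.612.
5.4 − 1.612 = 3.788; 5.4 + 1.612 = 7.012.

[3.788, 7.012]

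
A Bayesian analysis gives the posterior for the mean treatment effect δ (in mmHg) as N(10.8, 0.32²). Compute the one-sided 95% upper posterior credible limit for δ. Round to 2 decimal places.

11.33

Need U with P(δ ≤ U) = 0.95: U = 10.8 + z_{0.05}·0.32.
z = 1.645; U = 10.8 + 1.645 × 0.32 = 11.33.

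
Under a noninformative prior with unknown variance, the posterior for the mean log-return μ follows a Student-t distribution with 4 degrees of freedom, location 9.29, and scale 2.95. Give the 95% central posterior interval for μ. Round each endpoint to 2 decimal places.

The t_4 distribution is symmetric; the 95% interval is 9.29 ± t·2.95 with t_{0.975,4} = 2.776.
Half-width: 2.776 × 2.95 = 8.19.
9.29 − 8.19 = 1.10; 9.29 + 8.19 = 17.48.

[1.10, 17.48]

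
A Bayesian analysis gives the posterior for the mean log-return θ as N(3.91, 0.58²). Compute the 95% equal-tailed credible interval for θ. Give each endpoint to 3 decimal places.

[2.773, 5.047]

The posterior is symmetric, so the 95% equal-tailed interval is θ = 3.91 ± z·0.58 with z = 1.960.
Half-width: 1.960 × 0.58 = 1.137.
3.91 − 1.137 = 2.773; 3.91 + 1.137 = 5.047.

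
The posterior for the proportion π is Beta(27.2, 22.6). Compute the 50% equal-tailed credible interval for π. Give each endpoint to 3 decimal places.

Posterior: Beta(27.2, 22.6).
Equal-tailed 50% interval: the 0.25 and 0.75 quantiles of Beta(27.2, 22.6).
Posterior mean ≈ 0.546, SD ≈ 0.070; a Normal approximation gives roughly [0.499, 0.593].
Exact: F⁻¹(0.25) = 0.499; F⁻¹(0.75) = 0.594.

[0.499, 0.594]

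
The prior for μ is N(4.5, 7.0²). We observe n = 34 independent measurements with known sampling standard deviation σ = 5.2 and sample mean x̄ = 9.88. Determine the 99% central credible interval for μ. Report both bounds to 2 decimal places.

Posterior precision = 1/7.0² + 34/5.2² = 0.0204 + 1.2574 = 1.2778, so posterior SD = 0.8846.
Posterior mean = (4.5/7.0² + 34·9.88/5.2²) / 1.2778 = 9.7941.
Interval: 9.7941 ± 2.576 × 0.8846 → [7.52, 12.07].

[7.52, 12.07]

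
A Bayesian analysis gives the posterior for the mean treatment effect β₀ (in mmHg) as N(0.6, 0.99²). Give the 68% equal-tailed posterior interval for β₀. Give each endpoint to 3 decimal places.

[-0.385, 1.585]

The posterior is symmetric, so the 68% equal-tailed interval is β₀ = 0.6 ± z·0.99 with z = 0.994.
Half-width: 0.994 × 0.99 = 0.985.
0.6 − 0.985 = -0.385; 0.6 + 0.985 = 1.585.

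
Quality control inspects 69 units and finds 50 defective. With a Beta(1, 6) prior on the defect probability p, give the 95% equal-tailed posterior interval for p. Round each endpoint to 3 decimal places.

Posterior: Beta(1+50, 6+19) = Beta(51, 25).
Equal-tailed 95% interval: the 0.025 and 0.975 quantiles of Beta(51, 25).
Posterior mean ≈ 0.671, SD ≈ 0.054; a Normal approximation gives roughly [0.566, 0.776].
Exact: F⁻¹(0.025) = 0.562; F⁻¹(0.975) = 0.771.

[0.562, 0.771]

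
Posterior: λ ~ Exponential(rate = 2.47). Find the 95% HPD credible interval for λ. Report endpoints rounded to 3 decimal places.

[0.000, 1.213]

The exponential density is strictly decreasing on [0, ∞), so the HPD interval is anchored at 0: [0, q] with P(λ ≤ q) = 0.95.
q = −ln(1 − 0.95) / 2.47 = 2.9957 / 2.47 = 1.213.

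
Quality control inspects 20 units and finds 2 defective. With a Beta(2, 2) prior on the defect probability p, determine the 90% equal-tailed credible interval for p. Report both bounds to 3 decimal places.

[0.062, 0.304]

Posterior: Beta(2+2, 2+18) = Beta(4, 20).
Equal-tailed 90% interval: the 0.05 and 0.95 quantiles of Beta(4, 20).
Posterior mean ≈ 0.167, SD ≈ 0.075; a Normal approximation gives roughly [0.044, 0.289].
Exact: F⁻¹(0.05) = 0.062; F⁻¹(0.95) = 0.304.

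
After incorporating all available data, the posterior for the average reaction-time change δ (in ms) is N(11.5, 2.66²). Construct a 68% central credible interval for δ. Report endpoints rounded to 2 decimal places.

[8.85, 14.15]

The posterior is symmetric, so the 68% equal-tailed interval is δ = 11.5 ± z·2.66 with z = 0.994.
Half-width: 0.994 × 2.66 = 2.65.
11.5 − 2.65 = 8.85; 11.5 + 2.65 = 14.15.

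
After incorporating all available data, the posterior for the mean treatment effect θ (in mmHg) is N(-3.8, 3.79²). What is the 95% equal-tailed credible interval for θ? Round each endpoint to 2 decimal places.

The posterior is symmetric, so the 95% equal-tailed interval is θ = -3.8 ± z·3.79 with z = 1.960.
Half-width: 1.960 × 3.79 = 7.43.
-3.8 − 7.43 = -11.23; -3.8 + 7.43 = 3.63.

[-11.23, 3.63]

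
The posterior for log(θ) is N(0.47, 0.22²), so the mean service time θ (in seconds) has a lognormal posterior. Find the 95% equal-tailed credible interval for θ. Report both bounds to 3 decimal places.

On the log scale the 95% interval is 0.47 ± 1.960 × 0.22 = [0.0388, 0.9012].
Exponentiate: [e^0.0388, e^0.9012] = [1.040, 2.463].

[1.040, 2.463]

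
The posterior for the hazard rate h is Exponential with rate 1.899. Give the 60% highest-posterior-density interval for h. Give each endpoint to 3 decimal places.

The exponential density is strictly decreasing on [0, ∞), so the HPD interval is anchored at 0: [0, q] with P(h ≤ q) = 0.60.
q = −ln(1 − 0.60) / 1.899 = 0.9163 / 1.899 = 0.483.

[0.000, 0.483]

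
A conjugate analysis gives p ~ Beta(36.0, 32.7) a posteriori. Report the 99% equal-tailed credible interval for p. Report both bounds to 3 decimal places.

[0.371, 0.675]

Posterior: Beta(36.0, 32.7).
Equal-tailed 99% interval: the 0.005 and 0.995 quantiles of Beta(36.0, 32.7).
Posterior mean ≈ 0.524, SD ≈ 0.060; a Normal approximation gives roughly [0.370, 0.678].
Exact: F⁻¹(0.005) = 0.371; F⁻¹(0.995) = 0.675.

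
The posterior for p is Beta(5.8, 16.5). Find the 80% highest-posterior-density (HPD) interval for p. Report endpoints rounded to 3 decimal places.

The posterior is unimodal and skewed, so the HPD interval has equal density at both endpoints and is the shortest 80% interval.
Solving f(0.134) = f(0.365) with F(0.365) − F(0.134) = 0.80 gives [0.134, 0.365].
For comparison, the equal-tailed interval is [0.148, 0.382]; the HPD is narrower and shifted toward the mode.

[0.134, 0.365]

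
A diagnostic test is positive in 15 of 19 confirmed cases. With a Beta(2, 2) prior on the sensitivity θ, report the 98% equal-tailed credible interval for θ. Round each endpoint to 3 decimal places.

Posterior: Beta(2+15, 2+4) = Beta(17, 6).
Equal-tailed 98% interval: the 0.01 and 0.99 quantiles of Beta(17, 6).
Posterior mean ≈ 0.739, SD ≈ 0.090; a Normal approximation gives roughly [0.531, 0.948].
Exact: F⁻¹(0.01) = 0.507; F⁻¹(0.99) = 0.912.

[0.507, 0.912]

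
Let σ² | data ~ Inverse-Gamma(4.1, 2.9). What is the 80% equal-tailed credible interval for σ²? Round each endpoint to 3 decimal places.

[0.426, 1.601]

Inverse-Gamma(4.1, 2.9) quantiles: F⁻¹(0.1) and F⁻¹(0.9).
Equivalently, 1/σ² ~ Gamma(4.1, rate = 2.9); invert its 0.9 and 0.1 quantiles.
Posterior mean ≈ 0.935, SD ≈ 0.646; a Normal approximation gives roughly [0.108, 1.763].
Exact: lower = 0.426; upper = 1.601.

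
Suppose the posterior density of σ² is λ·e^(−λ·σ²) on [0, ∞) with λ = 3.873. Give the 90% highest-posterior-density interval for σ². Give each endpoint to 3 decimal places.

[0.000, 0.595]

The exponential density is strictly decreasing on [0, ∞), so the HPD interval is anchored at 0: [0, q] with P(σ² ≤ q) = 0.90.
q = −ln(1 − 0.90) / 3.873 = 2.3026 / 3.873 = 0.595.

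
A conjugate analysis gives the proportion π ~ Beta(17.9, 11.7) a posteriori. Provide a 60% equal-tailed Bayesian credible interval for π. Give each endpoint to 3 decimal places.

Posterior: Beta(17.9, 11.7).
Equal-tailed 60% interval: the 0.2 and 0.8 quantiles of Beta(17.9, 11.7).
Posterior mean ≈ 0.605, SD ≈ 0.088; a Normal approximation gives roughly [0.530, 0.679].
Exact: F⁻¹(0.2) = 0.530; F⁻¹(0.8) = 0.681.

[0.530, 0.681]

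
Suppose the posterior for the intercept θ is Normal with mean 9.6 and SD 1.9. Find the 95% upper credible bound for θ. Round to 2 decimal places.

Need U with P(θ ≤ U) = 0.95: U = 9.6 + z_{0.05}·1.9.
z = 1.645; U = 9.6 + 1.645 × 1.9 = 12.73.

12.73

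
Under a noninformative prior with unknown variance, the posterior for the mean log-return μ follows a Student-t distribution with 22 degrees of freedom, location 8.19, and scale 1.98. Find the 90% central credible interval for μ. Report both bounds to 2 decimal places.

The t_22 distribution is symmetric; the 90% interval is 8.19 ± t·1.98 with t_{0.95,22} = 1.717.
Half-width: 1.717 × 1.98 = 3.40.
8.19 − 3.40 = 4.79; 8.19 + 3.40 = 11.59.

[4.79, 11.59]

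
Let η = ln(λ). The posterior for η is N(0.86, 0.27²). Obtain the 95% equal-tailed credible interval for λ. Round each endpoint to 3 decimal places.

[1.392, 4.012]

On the log scale the 95% interval is 0.86 ± 1.960 × 0.27 = [0.3308, 1.3892].
Exponentiate: [e^0.3308, e^1.3892] = [1.392, 4.012].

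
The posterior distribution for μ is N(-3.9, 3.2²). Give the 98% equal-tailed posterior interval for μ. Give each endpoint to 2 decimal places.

[-11.34, 3.54]

The posterior is symmetric, so the 98% equal-tailed interval is μ = -3.9 ± z·3.2 with z = 2.326.
Half-width: 2.326 × 3.2 = 7.44.
-3.9 − 7.44 = -11.34; -3.9 + 7.44 = 3.54.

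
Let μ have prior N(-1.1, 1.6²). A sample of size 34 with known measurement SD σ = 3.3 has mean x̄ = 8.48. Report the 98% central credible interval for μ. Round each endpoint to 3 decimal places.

Posterior precision = 1/1.6² + 34/3.3² = 0.3906 + 3.1221 = 3.5128, so posterior SD = 0.5336.
Posterior mean = (-1.1/1.6² + 34·8.48/3.3²) / 3.5128 = 7.4147.
Interval: 7.4147 ± 2.326 × 0.5336 → [6.173, 8.656].

[6.173, 8.656]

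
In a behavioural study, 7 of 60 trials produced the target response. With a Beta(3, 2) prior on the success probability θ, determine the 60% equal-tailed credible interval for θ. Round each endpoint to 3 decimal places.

[0.116, 0.190]

Posterior: Beta(3+7, 2+53) = Beta(10, 55).
Equal-tailed 60% interval: the 0.2 and 0.8 quantiles of Beta(10, 55).
Posterior mean ≈ 0.154, SD ≈ 0.044; a Normal approximation gives roughly [0.116, 0.191].
Exact: F⁻¹(0.2) = 0.116; F⁻¹(0.8) = 0.190.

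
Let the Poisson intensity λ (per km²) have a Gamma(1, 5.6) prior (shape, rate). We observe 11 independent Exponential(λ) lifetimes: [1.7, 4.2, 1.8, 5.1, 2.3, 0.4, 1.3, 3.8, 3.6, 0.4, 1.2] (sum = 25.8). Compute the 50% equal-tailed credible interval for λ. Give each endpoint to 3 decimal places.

Posterior: Gamma(1+11, 5.6+25.8) = Gamma(12, 31.4) (shape, rate).
Equal-tailed 50% interval: Gamma(12, 31.4) quantiles at 0.25 and 0.75.
Posterior mean ≈ 0.382, SD ≈ 0.110; a Normal approximation gives roughly [0.308, 0.457].
Exact: lower = 0.303; upper = 0.450.

[0.303, 0.450]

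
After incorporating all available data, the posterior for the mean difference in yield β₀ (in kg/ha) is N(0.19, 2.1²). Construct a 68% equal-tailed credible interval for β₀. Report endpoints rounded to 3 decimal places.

The posterior is symmetric, so the 68% equal-tailed interval is β₀ = 0.19 ± z·2.1 with z = 0.994.
Half-width: 0.994 × 2.1 = 2.088.
0.19 − 2.088 = -1.898; 0.19 + 2.088 = 2.278.

[-1.898, 2.278]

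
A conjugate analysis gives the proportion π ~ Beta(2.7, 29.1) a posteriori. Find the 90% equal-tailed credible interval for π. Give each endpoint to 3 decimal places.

Posterior: Beta(2.7, 29.1).
Equal-tailed 90% interval: the 0.05 and 0.95 quantiles of Beta(2.7, 29.1).
Posterior mean ≈ 0.085, SD ≈ 0.049; a Normal approximation gives roughly [0.005, 0.165].
Exact: F⁻¹(0.05) = 0.022; F⁻¹(0.95) = 0.177.

[0.022, 0.177]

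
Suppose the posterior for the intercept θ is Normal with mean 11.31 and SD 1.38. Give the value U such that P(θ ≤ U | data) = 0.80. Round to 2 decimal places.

Need U with P(θ ≤ U) = 0.80: U = 11.31 + z_{0.2}·1.38.
z = 0.842; U = 11.31 + 0.842 × 1.38 = 12.47.

12.47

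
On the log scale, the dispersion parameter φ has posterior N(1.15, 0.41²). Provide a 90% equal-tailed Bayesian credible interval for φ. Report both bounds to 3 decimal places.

On the log scale the 90% interval is 1.15 ± 1.645 × 0.41 = [0.4756, 1.8244].
Exponentiate: [e^0.4756, e^1.8244] = [1.609, 6.199].

[1.609, 6.199]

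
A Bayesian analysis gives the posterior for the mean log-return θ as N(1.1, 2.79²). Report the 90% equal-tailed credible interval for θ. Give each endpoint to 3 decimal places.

[-3.489, 5.689]

The posterior is symmetric, so the 90% equal-tailed interval is θ = 1.1 ± z·2.79 with z = 1.645.
Half-width: 1.645 × 2.79 = 4.589.
1.1 − 4.589 = -3.489; 1.1 + 4.589 = 5.689.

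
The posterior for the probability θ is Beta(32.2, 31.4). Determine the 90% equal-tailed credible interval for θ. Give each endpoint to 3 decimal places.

Posterior: Beta(32.2, 31.4).
Equal-tailed 90% interval: the 0.05 and 0.95 quantiles of Beta(32.2, 31.4).
Posterior mean ≈ 0.506, SD ≈ 0.062; a Normal approximation gives roughly [0.404, 0.609].
Exact: F⁻¹(0.05) = 0.404; F⁻¹(0.95) = 0.609.

[0.404, 0.609]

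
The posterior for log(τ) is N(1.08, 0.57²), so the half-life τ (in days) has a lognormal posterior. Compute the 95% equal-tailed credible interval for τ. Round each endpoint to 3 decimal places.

[0.964, 9.000]

On the log scale the 95% interval is 1.08 ± 1.960 × 0.57 = [-0.0372, 2.1972].
Exponentiate: [e^-0.0372, e^2.1972] = [0.964, 9.000].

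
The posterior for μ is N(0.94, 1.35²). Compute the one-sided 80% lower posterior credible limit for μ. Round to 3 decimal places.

Need L with P(μ ≥ L) = 0.80: L = 0.94 − z_{0.2}·1.35.
z = 0.842; L = 0.94 − 0.842 × 1.35 = -0.196.

-0.196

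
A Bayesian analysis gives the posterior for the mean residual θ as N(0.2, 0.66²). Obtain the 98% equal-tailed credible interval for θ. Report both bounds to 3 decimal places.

The posterior is symmetric, so the 98% equal-tailed interval is θ = 0.2 ± z·0.66 with z = 2.326.
Half-width: 2.326 × 0.66 = 1.535.
0.2 − 1.535 = -1.335; 0.2 + 1.535 = 1.735.

[-1.335, 1.735]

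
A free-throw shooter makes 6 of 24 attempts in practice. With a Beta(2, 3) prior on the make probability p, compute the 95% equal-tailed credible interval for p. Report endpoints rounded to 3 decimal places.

Posterior: Beta(2+6, 3+18) = Beta(8, 21).
Equal-tailed 95% interval: the 0.025 and 0.975 quantiles of Beta(8, 21).
Posterior mean ≈ 0.276, SD ≈ 0.082; a Normal approximation gives roughly [0.116, 0.436].
Exact: F⁻¹(0.025) = 0.132; F⁻¹(0.975) = 0.449.

[0.132, 0.449]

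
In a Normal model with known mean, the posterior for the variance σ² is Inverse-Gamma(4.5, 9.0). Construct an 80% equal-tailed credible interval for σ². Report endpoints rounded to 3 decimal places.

Inverse-Gamma(4.5, 9.0) quantiles: F⁻¹(0.1) and F⁻¹(0.9).
Equivalently, 1/σ² ~ Gamma(4.5, rate = 9.0); invert its 0.9 and 0.1 quantiles.
Posterior mean ≈ 2.571, SD ≈ 1.626; a Normal approximation gives roughly [0.487, 4.656].
Exact: lower = 1.226; upper = 4.318.

[1.226, 4.318]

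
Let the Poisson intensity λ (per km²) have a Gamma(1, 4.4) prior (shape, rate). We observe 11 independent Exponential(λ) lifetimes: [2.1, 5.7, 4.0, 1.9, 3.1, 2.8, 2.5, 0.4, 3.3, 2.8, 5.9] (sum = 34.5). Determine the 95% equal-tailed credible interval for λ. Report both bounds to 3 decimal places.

Posterior: Gamma(1+11, 4.4+34.5) = Gamma(12, 38.9) (shape, rate).
Equal-tailed 95% interval: Gamma(12, 38.9) quantiles at 0.025 and 0.975.
Posterior mean ≈ 0.308, SD ≈ 0.089; a Normal approximation gives roughly [0.134, 0.483].
Exact: lower = 0.159; upper = 0.506.

[0.159, 0.506]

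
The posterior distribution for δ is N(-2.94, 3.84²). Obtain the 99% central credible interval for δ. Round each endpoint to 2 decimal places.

The posterior is symmetric, so the 99% equal-tailed interval is δ = -2.94 ± z·3.84 with z = 2.576.
Half-width: 2.576 × 3.84 = 9.89.
-2.94 − 9.89 = -12.83; -2.94 + 9.89 = 6.95.

[-12.83, 6.95]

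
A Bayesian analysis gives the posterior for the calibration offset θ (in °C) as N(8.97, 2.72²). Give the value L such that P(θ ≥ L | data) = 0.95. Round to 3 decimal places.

Need L with P(θ ≥ L) = 0.95: L = 8.97 − z_{0.05}·2.72.
z = 1.645; L = 8.97 − 1.645 × 2.72 = 4.496.

4.496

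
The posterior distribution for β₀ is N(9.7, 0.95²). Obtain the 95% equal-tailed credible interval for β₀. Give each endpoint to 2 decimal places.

[7.84, 11.56]

The posterior is symmetric, so the 95% equal-tailed interval is β₀ = 9.7 ± z·0.95 with z = 1.960.
Half-width: 1.960 × 0.95 = 1.86.
9.7 − 1.86 = 7.84; 9.7 + 1.86 = 11.56.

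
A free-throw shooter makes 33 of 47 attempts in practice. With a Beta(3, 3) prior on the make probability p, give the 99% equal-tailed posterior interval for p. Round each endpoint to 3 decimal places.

Posterior: Beta(3+33, 3+14) = Beta(36, 17).
Equal-tailed 99% interval: the 0.005 and 0.995 quantiles of Beta(36, 17).
Posterior mean ≈ 0.679, SD ≈ 0.064; a Normal approximation gives roughly [0.516, 0.843].
Exact: F⁻¹(0.005) = 0.506; F⁻¹(0.995) = 0.828.

[0.506, 0.828]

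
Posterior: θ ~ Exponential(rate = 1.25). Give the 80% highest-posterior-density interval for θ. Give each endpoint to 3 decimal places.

[0.000, 1.288]

The exponential density is strictly decreasing on [0, ∞), so the HPD interval is anchored at 0: [0, q] with P(θ ≤ q) = 0.80.
q = −ln(1 − 0.80) / 1.25 = 1.6094 / 1.25 = 1.288.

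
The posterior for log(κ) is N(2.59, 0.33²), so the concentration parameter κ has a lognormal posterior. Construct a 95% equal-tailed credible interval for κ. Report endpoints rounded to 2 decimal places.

[6.98, 25.45]

On the log scale the 95% interval is 2.59 ± 1.960 × 0.33 = [1.9432, 3.2368].
Exponentiate: [e^1.9432, e^3.2368] = [6.98, 25.45].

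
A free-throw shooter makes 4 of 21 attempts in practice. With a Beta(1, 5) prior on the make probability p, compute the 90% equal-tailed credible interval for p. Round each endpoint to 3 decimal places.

[0.079, 0.318]

Posterior: Beta(1+4, 5+17) = Beta(5, 22).
Equal-tailed 90% interval: the 0.05 and 0.95 quantiles of Beta(5, 22).
Posterior mean ≈ 0.185, SD ≈ 0.073; a Normal approximation gives roughly [0.064, 0.306].
Exact: F⁻¹(0.05) = 0.079; F⁻¹(0.95) = 0.318.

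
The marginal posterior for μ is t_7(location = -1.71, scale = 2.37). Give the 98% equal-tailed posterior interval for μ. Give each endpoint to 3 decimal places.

[-8.815, 5.395]

The t_7 distribution is symmetric; the 98% interval is -1.71 ± t·2.37 with t_{0.99,7} = 2.998.
Half-width: 2.998 × 2.37 = 7.105.
-1.71 − 7.105 = -8.815; -1.71 + 7.105 = 5.395.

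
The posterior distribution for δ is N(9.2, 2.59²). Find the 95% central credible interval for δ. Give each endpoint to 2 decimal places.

[4.12, 14.28]

The posterior is symmetric, so the 95% equal-tailed interval is δ = 9.2 ± z·2.59 with z = 1.960.
Half-width: 1.960 × 2.59 = 5.08.
9.2 − 5.08 = 4.12; 9.2 + 5.08 = 14.28.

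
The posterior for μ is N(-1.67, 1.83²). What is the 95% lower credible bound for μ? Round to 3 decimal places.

-4.680

Need L with P(μ ≥ L) = 0.95: L = -1.67 − z_{0.05}·1.83.
z = 1.645; L = -1.67 − 1.645 × 1.83 = -4.680.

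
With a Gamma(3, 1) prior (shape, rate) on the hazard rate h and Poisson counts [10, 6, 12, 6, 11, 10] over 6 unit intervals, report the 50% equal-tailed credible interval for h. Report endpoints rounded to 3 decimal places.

Posterior: Gamma(3+55, 1+6) = Gamma(58, 7) (shape, rate).
Equal-tailed 50% interval: Gamma(58, 7) quantiles at 0.25 and 0.75.
Posterior mean ≈ 8.286, SD ≈ 1.088; a Normal approximation gives roughly [7.552, 9.020].
Exact: lower = 7.528; upper = 8.991.

[7.528, 8.991]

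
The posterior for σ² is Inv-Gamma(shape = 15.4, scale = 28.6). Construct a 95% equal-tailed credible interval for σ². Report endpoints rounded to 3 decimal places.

[1.192, 3.289]

Inverse-Gamma(15.4, 28.6) quantiles: F⁻¹(0.025) and F⁻¹(0.975).
Equivalently, 1/σ² ~ Gamma(15.4, rate = 28.6); invert its 0.975 and 0.025 quantiles.
Posterior mean ≈ 1.986, SD ≈ 0.543; a Normal approximation gives roughly [0.923, 3.050].
Exact: lower = 1.192; upper = 3.289.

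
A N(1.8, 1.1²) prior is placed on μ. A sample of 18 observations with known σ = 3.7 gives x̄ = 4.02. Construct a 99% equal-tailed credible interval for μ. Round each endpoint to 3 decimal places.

Posterior precision = 1/1.1² + 18/3.7² = 0.8264 + 1.3148 = 2.1413, so posterior SD = 0.6834.
Posterior mean = (1.8/1.1² + 18·4.02/3.7²) / 2.1413 = 3.1632.
Interval: 3.1632 ± 2.576 × 0.6834 → [1.403, 4.923].

[1.403, 4.923]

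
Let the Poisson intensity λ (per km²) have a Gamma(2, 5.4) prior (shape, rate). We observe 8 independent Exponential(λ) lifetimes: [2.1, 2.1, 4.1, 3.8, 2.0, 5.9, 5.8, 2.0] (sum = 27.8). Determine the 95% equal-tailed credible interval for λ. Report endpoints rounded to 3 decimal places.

[0.144, 0.515]

Posterior: Gamma(2+8, 5.4+27.8) = Gamma(10, 33.2) (shape, rate).
Equal-tailed 95% interval: Gamma(10, 33.2) quantiles at 0.025 and 0.975.
Posterior mean ≈ 0.301, SD ≈ 0.095; a Normal approximation gives roughly [0.115, 0.488].
Exact: lower = 0.144; upper = 0.515.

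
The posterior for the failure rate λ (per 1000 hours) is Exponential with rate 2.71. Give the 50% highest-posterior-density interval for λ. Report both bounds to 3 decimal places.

[0.000, 0.256]

The exponential density is strictly decreasing on [0, ∞), so the HPD interval is anchored at 0: [0, q] with P(λ ≤ q) = 0.50.
q = −ln(1 − 0.50) / 2.71 = 0.6931 / 2.71 = 0.256.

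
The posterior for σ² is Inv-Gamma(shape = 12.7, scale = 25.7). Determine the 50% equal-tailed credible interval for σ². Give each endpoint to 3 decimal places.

Inverse-Gamma(12.7, 25.7) quantiles: F⁻¹(0.25) and F⁻¹(0.75).
Equivalently, 1/σ² ~ Gamma(12.7, rate = 25.7); invert its 0.75 and 0.25 quantiles.
Posterior mean ≈ 2.197, SD ≈ 0.672; a Normal approximation gives roughly [1.744, 2.650].
Exact: lower = 1.726; upper = 2.532.

[1.726, 2.532]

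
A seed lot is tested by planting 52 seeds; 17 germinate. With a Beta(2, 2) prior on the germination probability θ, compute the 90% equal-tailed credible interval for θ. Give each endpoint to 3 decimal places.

[0.239, 0.446]

Posterior: Beta(2+17, 2+35) = Beta(19, 37).
Equal-tailed 90% interval: the 0.05 and 0.95 quantiles of Beta(19, 37).
Posterior mean ≈ 0.339, SD ≈ 0.063; a Normal approximation gives roughly [0.236, 0.442].
Exact: F⁻¹(0.05) = 0.239; F⁻¹(0.95) = 0.446.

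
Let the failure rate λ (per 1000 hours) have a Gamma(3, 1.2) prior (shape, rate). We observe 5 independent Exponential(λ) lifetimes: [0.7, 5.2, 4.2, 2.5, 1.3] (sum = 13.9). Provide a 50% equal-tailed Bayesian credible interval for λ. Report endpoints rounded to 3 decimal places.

Posterior: Gamma(3+5, 1.2+13.9) = Gamma(8, 15.1) (shape, rate).
Equal-tailed 50% interval: Gamma(8, 15.1) quantiles at 0.25 and 0.75.
Posterior mean ≈ 0.530, SD ≈ 0.187; a Normal approximation gives roughly [0.403, 0.656].
Exact: lower = 0.394; upper = 0.641.

[0.394, 0.641]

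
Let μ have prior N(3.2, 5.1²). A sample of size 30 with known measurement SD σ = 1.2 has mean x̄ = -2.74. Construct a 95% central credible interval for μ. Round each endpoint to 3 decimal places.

Posterior precision = 1/5.1² + 30/1.2² = 0.0384 + 20.8333 = 20.8718, so posterior SD = 0.2189.
Posterior mean = (3.2/5.1² + 30·-2.74/1.2²) / 20.8718 = -2.7291.
Interval: -2.7291 ± 1.960 × 0.2189 → [-3.158, -2.300].

[-3.158, -2.300]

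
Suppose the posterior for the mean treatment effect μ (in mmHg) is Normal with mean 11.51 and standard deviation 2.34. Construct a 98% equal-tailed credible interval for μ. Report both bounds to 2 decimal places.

The posterior is symmetric, so the 98% equal-tailed interval is μ = 11.51 ± z·2.34 with z = 2.326.
Half-width: 2.326 × 2.34 = 5.44.
11.51 − 5.44 = 6.07; 11.51 + 5.44 = 16.95.

[6.07, 16.95]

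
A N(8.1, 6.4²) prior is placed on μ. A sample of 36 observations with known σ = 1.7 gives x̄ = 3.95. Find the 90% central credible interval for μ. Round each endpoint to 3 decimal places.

Posterior precision = 1/6.4² + 36/1.7² = 0.0244 + 12.4567 = 12.4812, so posterior SD = 0.2831.
Posterior mean = (8.1/6.4² + 36·3.95/1.7²) / 12.4812 = 3.9581.
Interval: 3.9581 ± 1.645 × 0.2831 → [3.493, 4.424].

[3.493, 4.424]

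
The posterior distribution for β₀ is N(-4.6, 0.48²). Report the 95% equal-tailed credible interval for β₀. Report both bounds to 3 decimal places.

The posterior is symmetric, so the 95% equal-tailed interval is β₀ = -4.6 ± z·0.48 with z = 1.960.
Half-width: 1.960 × 0.48 = 0.941.
-4.6 − 0.941 = -5.541; -4.6 + 0.941 = -3.659.

[-5.541, -3.659]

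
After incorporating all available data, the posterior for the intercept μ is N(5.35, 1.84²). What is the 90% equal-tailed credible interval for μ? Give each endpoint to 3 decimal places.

[2.323, 8.377]

The posterior is symmetric, so the 90% equal-tailed interval is μ = 5.35 ± z·1.84 with z = 1.645.
Half-width: 1.645 × 1.84 = 3.027.
5.35 − 3.027 = 2.323; 5.35 + 3.027 = 8.377.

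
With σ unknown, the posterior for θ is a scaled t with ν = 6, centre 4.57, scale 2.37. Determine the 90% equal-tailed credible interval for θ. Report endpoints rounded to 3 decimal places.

The t_6 distribution is symmetric; the 90% interval is 4.57 ± t·2.37 with t_{0.95,6} = 1.943.
Half-width: 1.943 × 2.37 = 4.605.
4.57 − 4.605 = -0.035; 4.57 + 4.605 = 9.175.

[-0.035, 9.175]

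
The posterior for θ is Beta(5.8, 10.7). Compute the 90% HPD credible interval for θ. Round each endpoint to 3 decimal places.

The posterior is unimodal and skewed, so the HPD interval has equal density at both endpoints and is the shortest 90% interval.
Solving f(0.163) = f(0.536) with F(0.536) − F(0.163) = 0.90 gives [0.163, 0.536].
For comparison, the equal-tailed interval is [0.174, 0.550]; the HPD is narrower and shifted toward the mode.

[0.163, 0.536]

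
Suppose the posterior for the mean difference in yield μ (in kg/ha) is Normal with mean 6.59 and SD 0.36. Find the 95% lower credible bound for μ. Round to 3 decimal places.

Need L with P(μ ≥ L) = 0.95: L = 6.59 − z_{0.05}·0.36.
z = 1.645; L = 6.59 − 1.645 × 0.36 = 5.998.

5.998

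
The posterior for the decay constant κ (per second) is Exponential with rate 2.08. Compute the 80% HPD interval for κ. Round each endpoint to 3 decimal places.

The exponential density is strictly decreasing on [0, ∞), so the HPD interval is anchored at 0: [0, q] with P(κ ≤ q) = 0.80.
q = −ln(1 − 0.80) / 2.08 = 1.6094 / 2.08 = 0.774.

[0.000, 0.774]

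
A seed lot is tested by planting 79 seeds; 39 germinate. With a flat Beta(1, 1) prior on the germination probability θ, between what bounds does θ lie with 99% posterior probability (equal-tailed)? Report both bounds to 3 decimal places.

Posterior: Beta(1+39, 1+40) = Beta(40, 41).
Equal-tailed 99% interval: the 0.005 and 0.995 quantiles of Beta(40, 41).
Posterior mean ≈ 0.494, SD ≈ 0.055; a Normal approximation gives roughly [0.352, 0.636].
Exact: F⁻¹(0.005) = 0.353; F⁻¹(0.995) = 0.635.

[0.353, 0.635]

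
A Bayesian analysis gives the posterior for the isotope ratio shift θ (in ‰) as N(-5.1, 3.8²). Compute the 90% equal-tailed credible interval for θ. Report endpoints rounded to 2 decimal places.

[-11.35, 1.15]

The posterior is symmetric, so the 90% equal-tailed interval is θ = -5.1 ± z·3.8 with z = 1.645.
Half-width: 1.645 × 3.8 = 6.25.
-5.1 − 6.25 = -11.35; -5.1 + 6.25 = 1.15.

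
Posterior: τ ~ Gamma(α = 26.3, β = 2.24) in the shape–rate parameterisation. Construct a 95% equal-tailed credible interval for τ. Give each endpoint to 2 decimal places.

Posterior: Gamma(shape 26.3, rate 2.24).
Equal-tailed 95% interval: Gamma(26.3, 2.24) quantiles at 0.025 and 0.975.
Posterior mean ≈ 11.74, SD ≈ 2.29; a Normal approximation gives roughly [7.25, 16.23].
Exact: lower = 7.69; upper = 16.64.

[7.69, 16.64]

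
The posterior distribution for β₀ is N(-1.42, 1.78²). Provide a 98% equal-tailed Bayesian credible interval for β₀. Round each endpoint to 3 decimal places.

The posterior is symmetric, so the 98% equal-tailed interval is β₀ = -1.42 ± z·1.78 with z = 2.326.
Half-width: 2.326 × 1.78 = 4.141.
-1.42 − 4.141 = -5.561; -1.42 + 4.141 = 2.721.

[-5.561, 2.721]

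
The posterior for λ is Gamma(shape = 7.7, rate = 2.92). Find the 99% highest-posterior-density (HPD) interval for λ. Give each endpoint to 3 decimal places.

[0.685, 5.438]

The posterior is unimodal and skewed, so the HPD interval has equal density at both endpoints and is the shortest 99% interval.
Solving f(0.685) = f(5.438) with F(5.438) − F(0.685) = 0.99 gives [0.685, 5.438].
For comparison, the equal-tailed interval is [0.825, 5.717]; the HPD is narrower and shifted toward the mode.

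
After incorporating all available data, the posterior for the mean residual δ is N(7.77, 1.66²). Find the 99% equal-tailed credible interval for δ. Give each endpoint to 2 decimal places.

[3.49, 12.05]

The posterior is symmetric, so the 99% equal-tailed interval is δ = 7.77 ± z·1.66 with z = 2.576.
Half-width: 2.576 × 1.66 = 4.28.
7.77 − 4.28 = 3.49; 7.77 + 4.28 = 12.05.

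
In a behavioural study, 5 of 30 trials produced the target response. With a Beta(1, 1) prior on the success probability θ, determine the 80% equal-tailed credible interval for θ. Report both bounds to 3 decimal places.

Posterior: Beta(1+5, 1+25) = Beta(6, 26).
Equal-tailed 80% interval: the 0.1 and 0.9 quantiles of Beta(6, 26).
Posterior mean ≈ 0.188, SD ≈ 0.068; a Normal approximation gives roughly [0.100, 0.275].
Exact: F⁻¹(0.1) = 0.105; F⁻¹(0.9) = 0.279.

[0.105, 0.279]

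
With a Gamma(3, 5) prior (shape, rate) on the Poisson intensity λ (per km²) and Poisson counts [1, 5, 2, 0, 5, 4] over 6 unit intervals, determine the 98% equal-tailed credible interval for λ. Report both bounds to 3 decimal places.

Posterior: Gamma(3+17, 5+6) = Gamma(20, 11) (shape, rate).
Equal-tailed 98% interval: Gamma(20, 11) quantiles at 0.01 and 0.99.
Posterior mean ≈ 1.818, SD ≈ 0.407; a Normal approximation gives roughly [0.872, 2.764].
Exact: lower = 1.007; upper = 2.895.

[1.007, 2.895]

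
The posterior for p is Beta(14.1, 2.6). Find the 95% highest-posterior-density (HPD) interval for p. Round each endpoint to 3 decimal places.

The posterior is unimodal and skewed, so the HPD interval has equal density at both endpoints and is the shortest 95% interval.
Solving f(0.676) = f(0.985) with F(0.985) − F(0.676) = 0.95 gives [0.676, 0.985].
For comparison, the equal-tailed interval is [0.642, 0.970]; the HPD is narrower and shifted toward the mode.

[0.676, 0.985]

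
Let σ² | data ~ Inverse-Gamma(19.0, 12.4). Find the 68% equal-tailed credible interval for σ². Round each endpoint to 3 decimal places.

Inverse-Gamma(19.0, 12.4) quantiles: F⁻¹(0.16) and F⁻¹(0.84).
Equivalently, 1/σ² ~ Gamma(19.0, rate = 12.4); invert its 0.84 and 0.16 quantiles.
Posterior mean ≈ 0.689, SD ≈ 0.167; a Normal approximation gives roughly [0.523, 0.855].
Exact: lower = 0.532; upper = 0.844.

[0.532, 0.844]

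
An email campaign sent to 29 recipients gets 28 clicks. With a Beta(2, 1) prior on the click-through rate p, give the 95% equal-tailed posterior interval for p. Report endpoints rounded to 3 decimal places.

Posterior: Beta(2+28, 1+1) = Beta(30, 2).
Equal-tailed 95% interval: the 0.025 and 0.975 quantiles of Beta(30, 2).
Posterior mean ≈ 0.938, SD ≈ 0.042; a Normal approximation gives roughly [0.855, 1.020].
Exact: F⁻¹(0.025) = 0.833; F⁻¹(0.975) = 0.992.

[0.833, 0.992]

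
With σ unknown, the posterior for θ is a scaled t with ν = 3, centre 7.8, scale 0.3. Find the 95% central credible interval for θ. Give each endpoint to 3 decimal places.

[6.845, 8.755]

The t_3 distribution is symmetric; the 95% interval is 7.8 ± t·0.3 with t_{0.975,3} = 3.182.
Half-width: 3.182 × 0.3 = 0.955.
7.8 − 0.955 = 6.845; 7.8 + 0.955 = 8.755.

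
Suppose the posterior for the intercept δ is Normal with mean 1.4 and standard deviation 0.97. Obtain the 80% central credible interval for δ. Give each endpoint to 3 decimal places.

The posterior is symmetric, so the 80% equal-tailed interval is δ = 1.4 ± z·0.97 with z = 1.282.
Half-width: 1.282 × 0.97 = 1.243.
1.4 − 1.243 = 0.157; 1.4 + 1.243 = 2.643.

[0.157, 2.643]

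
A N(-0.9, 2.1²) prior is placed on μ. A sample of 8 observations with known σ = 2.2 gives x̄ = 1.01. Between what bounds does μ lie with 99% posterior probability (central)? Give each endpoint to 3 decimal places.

Posterior precision = 1/2.1² + 8/2.2² = 0.2268 + 1.6529 = 1.8796, so posterior SD = 0.7294.
Posterior mean = (-0.9/2.1² + 8·1.01/2.2²) / 1.8796 = 0.7796.
Interval: 0.7796 ± 2.576 × 0.7294 → [-1.099, 2.658].

[-1.099, 2.658]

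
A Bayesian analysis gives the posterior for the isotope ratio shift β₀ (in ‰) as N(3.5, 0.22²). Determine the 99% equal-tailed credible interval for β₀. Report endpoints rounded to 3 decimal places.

The posterior is symmetric, so the 99% equal-tailed interval is β₀ = 3.5 ± z·0.22 with z = 2.576.
Half-width: 2.576 × 0.22 = 0.567.
3.5 − 0.567 = 2.933; 3.5 + 0.567 = 4.067.

[2.933, 4.067]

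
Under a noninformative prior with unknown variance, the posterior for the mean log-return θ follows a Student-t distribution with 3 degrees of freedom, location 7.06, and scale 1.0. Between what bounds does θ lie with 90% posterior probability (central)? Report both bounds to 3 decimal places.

The t_3 distribution is symmetric; the 90% interval is 7.06 ± t·1.0 with t_{0.95,3} = 2.353.
Half-width: 2.353 × 1.0 = 2.353.
7.06 − 2.353 = 4.707; 7.06 + 2.353 = 9.413.

[4.707, 9.413]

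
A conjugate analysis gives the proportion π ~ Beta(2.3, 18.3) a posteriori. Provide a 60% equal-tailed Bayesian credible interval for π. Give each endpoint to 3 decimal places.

[0.053, 0.164]

Posterior: Beta(2.3, 18.3).
Equal-tailed 60% interval: the 0.2 and 0.8 quantiles of Beta(2.3, 18.3).
Posterior mean ≈ 0.112, SD ≈ 0.068; a Normal approximation gives roughly [0.055, 0.169].
Exact: F⁻¹(0.2) = 0.053; F⁻¹(0.8) = 0.164.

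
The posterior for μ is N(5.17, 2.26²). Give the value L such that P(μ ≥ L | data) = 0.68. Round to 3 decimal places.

4.113

Need L with P(μ ≥ L) = 0.68: L = 5.17 − z_{0.32}·2.26.
z = 0.468; L = 5.17 − 0.468 × 2.26 = 4.113.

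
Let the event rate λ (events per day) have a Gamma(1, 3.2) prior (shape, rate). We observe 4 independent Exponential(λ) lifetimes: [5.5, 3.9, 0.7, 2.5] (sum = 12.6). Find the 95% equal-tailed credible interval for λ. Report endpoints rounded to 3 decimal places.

Posterior: Gamma(1+4, 3.2+12.6) = Gamma(5, 15.8) (shape, rate).
Equal-tailed 95% interval: Gamma(5, 15.8) quantiles at 0.025 and 0.975.
Posterior mean ≈ 0.316, SD ≈ 0.142; a Normal approximation gives roughly [0.039, 0.594].
Exact: lower = 0.103; upper = 0.648.

[0.103, 0.648]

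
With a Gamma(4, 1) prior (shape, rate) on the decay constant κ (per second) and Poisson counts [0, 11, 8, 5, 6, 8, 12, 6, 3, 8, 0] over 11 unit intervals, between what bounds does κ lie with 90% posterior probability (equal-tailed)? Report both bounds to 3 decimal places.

[4.811, 7.117]

Posterior: Gamma(4+67, 1+11) = Gamma(71, 12) (shape, rate).
Equal-tailed 90% interval: Gamma(71, 12) quantiles at 0.05 and 0.95.
Posterior mean ≈ 5.917, SD ≈ 0.702; a Normal approximation gives roughly [4.762, 7.072].
Exact: lower = 4.811; upper = 7.117.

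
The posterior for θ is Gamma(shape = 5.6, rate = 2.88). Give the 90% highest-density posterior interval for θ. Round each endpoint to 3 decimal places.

The posterior is unimodal and skewed, so the HPD interval has equal density at both endpoints and is the shortest 90% interval.
Solving f(0.651) = f(3.188) with F(3.188) − F(0.651) = 0.90 gives [0.651, 3.188].
For comparison, the equal-tailed interval is [0.817, 3.463]; the HPD is narrower and shifted toward the mode.

[0.651, 3.188]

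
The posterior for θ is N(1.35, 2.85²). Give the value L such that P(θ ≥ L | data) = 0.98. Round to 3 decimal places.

-4.503

Need L with P(θ ≥ L) = 0.98: L = 1.35 − z_{0.02}·2.85.
z = 2.054; L = 1.35 − 2.054 × 2.85 = -4.503.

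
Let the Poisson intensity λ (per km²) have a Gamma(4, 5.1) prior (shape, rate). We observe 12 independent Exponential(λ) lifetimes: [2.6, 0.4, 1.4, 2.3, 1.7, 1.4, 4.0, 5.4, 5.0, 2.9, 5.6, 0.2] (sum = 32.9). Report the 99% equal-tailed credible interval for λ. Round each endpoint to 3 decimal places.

Posterior: Gamma(4+12, 5.1+32.9) = Gamma(16, 38.0) (shape, rate).
Equal-tailed 99% interval: Gamma(16, 38.0) quantiles at 0.005 and 0.995.
Posterior mean ≈ 0.421, SD ≈ 0.105; a Normal approximation gives roughly [0.150, 0.692].
Exact: lower = 0.199; upper = 0.741.

[0.199, 0.741]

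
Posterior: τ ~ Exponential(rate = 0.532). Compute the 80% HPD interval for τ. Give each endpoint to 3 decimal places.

The exponential density is strictly decreasing on [0, ∞), so the HPD interval is anchored at 0: [0, q] with P(τ ≤ q) = 0.80.
q = −ln(1 − 0.80) / 0.532 = 1.6094 / 0.532 = 3.025.

[0.000, 3.025]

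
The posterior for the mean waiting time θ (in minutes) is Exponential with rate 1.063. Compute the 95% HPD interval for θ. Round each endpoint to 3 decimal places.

[0.000, 2.818]

The exponential density is strictly decreasing on [0, ∞), so the HPD interval is anchored at 0: [0, q] with P(θ ≤ q) = 0.95.
q = −ln(1 − 0.95) / 1.063 = 2.9957 / 1.063 = 2.818.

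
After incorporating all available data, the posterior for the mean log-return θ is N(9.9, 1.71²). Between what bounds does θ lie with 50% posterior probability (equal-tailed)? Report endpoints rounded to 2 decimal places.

The posterior is symmetric, so the 50% equal-tailed interval is θ = 9.9 ± z·1.71 with z = 0.674.
Half-width: 0.674 × 1.71 = 1.15.
9.9 − 1.15 = 8.75; 9.9 + 1.15 = 11.05.

[8.75, 11.05]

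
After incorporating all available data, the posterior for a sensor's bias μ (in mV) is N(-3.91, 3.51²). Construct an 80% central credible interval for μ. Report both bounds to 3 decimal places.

[-8.408, 0.588]

The posterior is symmetric, so the 80% equal-tailed interval is μ = -3.91 ± z·3.51 with z = 1.282.
Half-width: 1.282 × 3.51 = 4.498.
-3.91 − 4.498 = -8.408; -3.91 + 4.498 = 0.588.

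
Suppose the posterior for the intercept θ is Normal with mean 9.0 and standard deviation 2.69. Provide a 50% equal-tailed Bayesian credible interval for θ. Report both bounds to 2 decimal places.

The posterior is symmetric, so the 50% equal-tailed interval is θ = 9.0 ± z·2.69 with z = 0.674.
Half-width: 0.674 × 2.69 = 1.81.
9.0 − 1.81 = 7.19; 9.0 + 1.81 = 10.81.

[7.19, 10.81]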